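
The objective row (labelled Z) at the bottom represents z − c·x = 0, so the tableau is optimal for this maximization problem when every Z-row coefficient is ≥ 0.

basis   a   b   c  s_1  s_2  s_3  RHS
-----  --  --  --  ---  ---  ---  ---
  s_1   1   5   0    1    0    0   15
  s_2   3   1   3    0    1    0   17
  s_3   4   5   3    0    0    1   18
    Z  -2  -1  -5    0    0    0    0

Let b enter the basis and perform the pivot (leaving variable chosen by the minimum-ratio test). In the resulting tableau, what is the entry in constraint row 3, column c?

3

Ratio test on column b — row 1: 15/5 = 3; row 2: 17/1 = 17; row 3: 18/5 = 18/5. Minimum is 3 at row 1 (s_1 leaves); pivot element 5.
Divide row 1 by 5; eliminate column b from the other rows.
Row 3 update in column c: 3 − 5·0 = 3.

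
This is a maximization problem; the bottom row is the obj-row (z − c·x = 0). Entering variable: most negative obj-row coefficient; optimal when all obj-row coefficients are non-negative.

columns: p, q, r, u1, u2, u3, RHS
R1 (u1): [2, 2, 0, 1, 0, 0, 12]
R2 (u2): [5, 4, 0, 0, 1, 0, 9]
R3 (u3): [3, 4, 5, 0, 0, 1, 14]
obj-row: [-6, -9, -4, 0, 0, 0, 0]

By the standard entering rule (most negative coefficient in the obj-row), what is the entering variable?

Negative obj-row entries: p: -6, q: -9, r: -4.
The most negative is -9 in column q, so q enters.

q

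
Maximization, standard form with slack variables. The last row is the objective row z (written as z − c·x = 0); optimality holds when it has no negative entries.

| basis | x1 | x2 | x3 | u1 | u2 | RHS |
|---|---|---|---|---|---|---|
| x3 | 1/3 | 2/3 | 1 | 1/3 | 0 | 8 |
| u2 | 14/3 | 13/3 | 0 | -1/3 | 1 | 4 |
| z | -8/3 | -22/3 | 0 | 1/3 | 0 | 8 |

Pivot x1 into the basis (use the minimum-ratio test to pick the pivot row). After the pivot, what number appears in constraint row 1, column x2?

Ratio test on column x1 — row 1: 8/(1/3) = 24; row 2: 4/(14/3) = 6/7. Minimum is 6/7 at row 2 (u2 leaves); pivot element 14/3.
Divide row 2 by 14/3; eliminate column x1 from the other rows.
Row 1 update in column x2: 2/3 − (1/3)·(13/14) = 5/14.

5/14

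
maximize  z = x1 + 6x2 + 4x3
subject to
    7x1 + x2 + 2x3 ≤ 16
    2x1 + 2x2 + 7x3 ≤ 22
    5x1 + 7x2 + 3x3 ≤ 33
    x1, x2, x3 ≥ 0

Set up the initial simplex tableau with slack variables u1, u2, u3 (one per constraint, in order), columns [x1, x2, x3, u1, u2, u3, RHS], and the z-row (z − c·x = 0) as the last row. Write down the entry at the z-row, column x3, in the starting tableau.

The z-row carries the negated objective coefficients: the x3 entry is -4.

-4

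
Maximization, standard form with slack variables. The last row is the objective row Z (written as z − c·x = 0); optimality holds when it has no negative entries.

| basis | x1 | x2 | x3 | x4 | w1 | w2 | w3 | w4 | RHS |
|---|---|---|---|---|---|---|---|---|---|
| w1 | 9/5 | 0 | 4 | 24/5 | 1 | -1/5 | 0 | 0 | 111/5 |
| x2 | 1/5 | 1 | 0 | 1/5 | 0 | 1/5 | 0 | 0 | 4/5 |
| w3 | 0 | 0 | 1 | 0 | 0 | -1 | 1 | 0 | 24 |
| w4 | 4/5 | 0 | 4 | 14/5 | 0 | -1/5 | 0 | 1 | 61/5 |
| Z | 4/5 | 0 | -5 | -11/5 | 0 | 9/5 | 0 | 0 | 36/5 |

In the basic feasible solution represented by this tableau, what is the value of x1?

x1 is not in the basis, so in the current basic feasible solution x1 = 0.

0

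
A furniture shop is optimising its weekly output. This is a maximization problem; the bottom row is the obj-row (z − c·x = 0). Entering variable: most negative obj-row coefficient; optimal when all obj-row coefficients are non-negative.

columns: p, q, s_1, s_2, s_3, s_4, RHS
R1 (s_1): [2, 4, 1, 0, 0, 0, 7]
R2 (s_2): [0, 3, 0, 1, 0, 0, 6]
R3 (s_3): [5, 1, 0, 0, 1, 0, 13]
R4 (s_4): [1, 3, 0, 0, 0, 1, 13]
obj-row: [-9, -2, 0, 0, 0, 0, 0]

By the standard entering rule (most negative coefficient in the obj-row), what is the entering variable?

Negative obj-row entries: p: -9, q: -2.
The most negative is -9 in column p, so p enters.

p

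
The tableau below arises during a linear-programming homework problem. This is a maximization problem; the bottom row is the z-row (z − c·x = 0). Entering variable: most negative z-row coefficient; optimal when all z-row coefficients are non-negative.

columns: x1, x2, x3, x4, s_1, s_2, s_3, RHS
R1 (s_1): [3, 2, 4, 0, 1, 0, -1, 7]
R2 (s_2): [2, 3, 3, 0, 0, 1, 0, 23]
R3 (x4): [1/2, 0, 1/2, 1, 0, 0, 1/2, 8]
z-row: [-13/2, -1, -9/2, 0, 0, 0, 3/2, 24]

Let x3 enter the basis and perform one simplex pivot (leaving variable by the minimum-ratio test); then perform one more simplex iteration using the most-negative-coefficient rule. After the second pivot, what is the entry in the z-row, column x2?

10/3

Ratio test on column x3 — row 1: 7/4 = 7/4; row 2: 23/3 = 23/3; row 3: 8/(1/2) = 16. Minimum is 7/4 at row 1 (s_1 leaves); pivot element 4.
Divide row 1 by 4; eliminate column x3 from the other rows.
Second iteration: most negative z-row entry is -25/8 in column x1, so x1 enters.
Ratio test on column x1 — row 1: (7/4)/(3/4) = 7/3; row 2: entry -1/4 ≤ 0; row 3: (57/8)/(1/8) = 57. Minimum is 7/3 at row 1 (x3 leaves); pivot element 3/4.
Divide row 1 by 3/4; eliminate column x1 from the other rows.
After both pivots, the entry at the z-row, column x2 is 10/3.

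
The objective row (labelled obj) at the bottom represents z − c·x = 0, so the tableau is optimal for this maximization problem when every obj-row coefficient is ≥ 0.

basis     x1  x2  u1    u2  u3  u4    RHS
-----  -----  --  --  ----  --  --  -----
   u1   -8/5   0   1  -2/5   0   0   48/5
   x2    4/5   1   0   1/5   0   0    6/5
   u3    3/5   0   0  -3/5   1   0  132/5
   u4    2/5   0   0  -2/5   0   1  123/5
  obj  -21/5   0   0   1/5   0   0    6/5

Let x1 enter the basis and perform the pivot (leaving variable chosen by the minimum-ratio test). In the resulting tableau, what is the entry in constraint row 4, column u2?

Ratio test on column x1 — row 1: entry -8/5 ≤ 0; row 2: (6/5)/(4/5) = 3/2; row 3: (132/5)/(3/5) = 44; row 4: (123/5)/(2/5) = 123/2. Minimum is 3/2 at row 2 (x2 leaves); pivot element 4/5.
Divide row 2 by 4/5; eliminate column x1 from the other rows.
Row 4 update in column u2: -2/5 − (2/5)·(1/4) = -1/2.

-1/2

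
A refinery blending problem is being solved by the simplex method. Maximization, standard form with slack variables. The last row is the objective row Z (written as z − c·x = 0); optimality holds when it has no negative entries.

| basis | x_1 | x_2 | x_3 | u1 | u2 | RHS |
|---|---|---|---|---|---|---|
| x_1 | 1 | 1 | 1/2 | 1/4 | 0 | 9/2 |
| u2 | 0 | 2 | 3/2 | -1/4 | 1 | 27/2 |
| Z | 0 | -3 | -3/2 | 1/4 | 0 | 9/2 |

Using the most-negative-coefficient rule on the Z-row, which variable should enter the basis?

x_2

Negative Z-row entries: x_2: -3, x_3: -3/2.
The most negative is -3 in column x_2, so x_2 enters.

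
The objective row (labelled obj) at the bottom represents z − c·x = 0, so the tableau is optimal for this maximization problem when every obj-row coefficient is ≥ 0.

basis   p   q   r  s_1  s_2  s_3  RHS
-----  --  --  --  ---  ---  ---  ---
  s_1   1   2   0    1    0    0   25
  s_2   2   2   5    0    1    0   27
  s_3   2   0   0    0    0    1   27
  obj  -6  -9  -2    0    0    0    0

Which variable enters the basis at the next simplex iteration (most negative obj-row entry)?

q

Negative obj-row entries: p: -6, q: -9, r: -2.
The most negative is -9 in column q, so q enters.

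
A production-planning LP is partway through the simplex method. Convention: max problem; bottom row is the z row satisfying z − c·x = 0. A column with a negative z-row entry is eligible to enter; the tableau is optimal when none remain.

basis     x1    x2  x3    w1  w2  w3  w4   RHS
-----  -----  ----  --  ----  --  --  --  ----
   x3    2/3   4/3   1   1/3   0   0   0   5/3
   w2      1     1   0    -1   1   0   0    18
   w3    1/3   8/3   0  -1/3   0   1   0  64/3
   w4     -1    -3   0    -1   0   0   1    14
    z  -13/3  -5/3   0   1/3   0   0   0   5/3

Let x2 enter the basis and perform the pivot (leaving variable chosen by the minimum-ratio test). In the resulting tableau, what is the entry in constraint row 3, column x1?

-1

Ratio test on column x2 — row 1: (5/3)/(4/3) = 5/4; row 2: 18/1 = 18; row 3: (64/3)/(8/3) = 8; row 4: entry -3 ≤ 0. Minimum is 5/4 at row 1 (x3 leaves); pivot element 4/3.
Divide row 1 by 4/3; eliminate column x2 from the other rows.
Row 3 update in column x1: 1/3 − (8/3)·(1/2) = -1.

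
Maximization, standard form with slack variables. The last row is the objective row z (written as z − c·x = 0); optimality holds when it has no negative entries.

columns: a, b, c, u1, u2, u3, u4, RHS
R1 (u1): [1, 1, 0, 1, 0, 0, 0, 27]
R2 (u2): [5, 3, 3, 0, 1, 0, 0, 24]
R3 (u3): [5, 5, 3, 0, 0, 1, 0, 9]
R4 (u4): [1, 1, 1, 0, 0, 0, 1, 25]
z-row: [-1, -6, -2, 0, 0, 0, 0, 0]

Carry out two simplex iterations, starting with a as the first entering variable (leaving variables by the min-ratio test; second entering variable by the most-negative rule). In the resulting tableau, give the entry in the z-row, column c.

Ratio test on column a — row 1: 27/1 = 27; row 2: 24/5 = 24/5; row 3: 9/5 = 9/5; row 4: 25/1 = 25. Minimum is 9/5 at row 3 (u3 leaves); pivot element 5.
Divide row 3 by 5; eliminate column a from the other rows.
Second iteration: most negative z-row entry is -5 in column b, so b enters.
Ratio test on column b — row 1: entry 0 ≤ 0; row 2: entry -2 ≤ 0; row 3: (9/5)/1 = 9/5; row 4: entry 0 ≤ 0. Minimum is 9/5 at row 3 (a leaves); pivot element 1.
Divide row 3 by 1; eliminate column b from the other rows.
After both pivots, the entry at the z-row, column c is 8/5.

8/5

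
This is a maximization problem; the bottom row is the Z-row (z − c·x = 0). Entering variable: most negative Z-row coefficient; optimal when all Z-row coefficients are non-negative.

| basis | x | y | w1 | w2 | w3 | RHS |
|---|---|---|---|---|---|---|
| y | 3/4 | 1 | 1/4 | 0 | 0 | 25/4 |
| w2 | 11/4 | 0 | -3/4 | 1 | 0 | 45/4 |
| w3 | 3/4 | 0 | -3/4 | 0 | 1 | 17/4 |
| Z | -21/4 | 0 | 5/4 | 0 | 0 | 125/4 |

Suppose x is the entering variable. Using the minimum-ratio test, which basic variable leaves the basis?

w2

Column x entries and ratios — y: (25/4)/(3/4) = 25/3; w2: (45/4)/(11/4) = 45/11; w3: (17/4)/(3/4) = 17/3.
Smallest ratio is 45/11 in the row of w2, so w2 leaves.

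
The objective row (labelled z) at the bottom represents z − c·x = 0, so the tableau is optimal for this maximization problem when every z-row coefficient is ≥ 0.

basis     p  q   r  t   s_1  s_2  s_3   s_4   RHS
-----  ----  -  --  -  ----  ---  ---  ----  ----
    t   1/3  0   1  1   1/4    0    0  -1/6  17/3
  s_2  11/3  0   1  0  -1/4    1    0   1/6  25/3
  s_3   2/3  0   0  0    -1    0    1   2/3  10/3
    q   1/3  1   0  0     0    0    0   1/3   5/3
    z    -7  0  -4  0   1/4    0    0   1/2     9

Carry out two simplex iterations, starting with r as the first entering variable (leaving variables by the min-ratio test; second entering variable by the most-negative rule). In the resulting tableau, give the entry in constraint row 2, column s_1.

-3/20

Ratio test on column r — row 1: (17/3)/1 = 17/3; row 2: (25/3)/1 = 25/3; row 3: entry 0 ≤ 0; row 4: entry 0 ≤ 0. Minimum is 17/3 at row 1 (t leaves); pivot element 1.
Divide row 1 by 1; eliminate column r from the other rows.
Second iteration: most negative z-row entry is -17/3 in column p, so p enters.
Ratio test on column p — row 1: (17/3)/(1/3) = 17; row 2: (8/3)/(10/3) = 4/5; row 3: (10/3)/(2/3) = 5; row 4: (5/3)/(1/3) = 5. Minimum is 4/5 at row 2 (s_2 leaves); pivot element 10/3.
Divide row 2 by 10/3; eliminate column p from the other rows.
After both pivots, the entry at constraint row 2, column s_1 is -3/20.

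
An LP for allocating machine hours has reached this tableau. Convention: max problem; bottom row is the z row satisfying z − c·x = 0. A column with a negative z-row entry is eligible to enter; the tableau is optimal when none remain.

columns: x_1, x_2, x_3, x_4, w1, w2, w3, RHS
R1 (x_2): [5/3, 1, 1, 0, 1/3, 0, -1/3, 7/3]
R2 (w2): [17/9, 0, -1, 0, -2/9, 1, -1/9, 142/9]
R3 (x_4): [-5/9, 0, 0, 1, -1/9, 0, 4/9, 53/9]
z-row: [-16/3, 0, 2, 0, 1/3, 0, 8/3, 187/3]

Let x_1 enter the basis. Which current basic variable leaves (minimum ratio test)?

Column x_1 entries and ratios — x_2: (7/3)/(5/3) = 7/5; w2: (142/9)/(17/9) = 142/17; x_4: -5/9 ≤ 0, skip.
Smallest ratio is 7/5 in the row of x_2, so x_2 leaves.

x_2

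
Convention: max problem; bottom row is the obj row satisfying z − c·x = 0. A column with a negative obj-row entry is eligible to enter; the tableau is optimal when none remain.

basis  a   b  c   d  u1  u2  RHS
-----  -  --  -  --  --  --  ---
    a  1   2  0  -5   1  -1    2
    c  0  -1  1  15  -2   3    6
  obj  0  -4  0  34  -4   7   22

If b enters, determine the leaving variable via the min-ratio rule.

Column b entries and ratios — a: 2/2 = 1; c: -1 ≤ 0, skip.
Smallest ratio is 1 in the row of a, so a leaves.

a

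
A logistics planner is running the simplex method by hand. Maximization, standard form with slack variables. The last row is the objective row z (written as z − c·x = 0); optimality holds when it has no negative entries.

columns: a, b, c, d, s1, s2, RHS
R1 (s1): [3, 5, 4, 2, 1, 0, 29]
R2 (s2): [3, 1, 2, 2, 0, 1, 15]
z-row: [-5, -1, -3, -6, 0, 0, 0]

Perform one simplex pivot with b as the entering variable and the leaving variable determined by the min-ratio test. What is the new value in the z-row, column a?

Ratio test on column b — row 1: 29/5 = 29/5; row 2: 15/1 = 15. Minimum is 29/5 at row 1 (s1 leaves); pivot element 5.
Divide row 1 by 5; eliminate column b from the other rows.
z-row update in column a: -5 − (-1)·(3/5) = -22/5.

-22/5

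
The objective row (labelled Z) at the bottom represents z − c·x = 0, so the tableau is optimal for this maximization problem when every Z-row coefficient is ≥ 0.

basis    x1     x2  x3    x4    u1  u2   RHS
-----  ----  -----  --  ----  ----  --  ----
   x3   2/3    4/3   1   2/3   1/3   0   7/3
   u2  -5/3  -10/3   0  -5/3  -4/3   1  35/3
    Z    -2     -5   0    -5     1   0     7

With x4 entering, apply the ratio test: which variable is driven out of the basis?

Column x4 entries and ratios — x3: (7/3)/(2/3) = 7/2; u2: -5/3 ≤ 0, skip.
Smallest ratio is 7/2 in the row of x3, so x3 leaves.

x3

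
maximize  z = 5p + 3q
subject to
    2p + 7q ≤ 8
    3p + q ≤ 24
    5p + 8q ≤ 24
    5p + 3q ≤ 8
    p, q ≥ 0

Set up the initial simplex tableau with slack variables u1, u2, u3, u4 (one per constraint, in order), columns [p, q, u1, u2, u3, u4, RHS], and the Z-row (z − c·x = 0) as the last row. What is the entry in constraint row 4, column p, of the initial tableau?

Constraint 4 has coefficient 5 on p.

5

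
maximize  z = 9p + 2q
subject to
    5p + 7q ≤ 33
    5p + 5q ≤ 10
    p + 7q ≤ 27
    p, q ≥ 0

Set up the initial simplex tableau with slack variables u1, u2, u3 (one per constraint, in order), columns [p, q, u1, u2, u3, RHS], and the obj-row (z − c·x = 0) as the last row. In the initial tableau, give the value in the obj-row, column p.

The obj-row carries the negated objective coefficients: the p entry is -9.

-9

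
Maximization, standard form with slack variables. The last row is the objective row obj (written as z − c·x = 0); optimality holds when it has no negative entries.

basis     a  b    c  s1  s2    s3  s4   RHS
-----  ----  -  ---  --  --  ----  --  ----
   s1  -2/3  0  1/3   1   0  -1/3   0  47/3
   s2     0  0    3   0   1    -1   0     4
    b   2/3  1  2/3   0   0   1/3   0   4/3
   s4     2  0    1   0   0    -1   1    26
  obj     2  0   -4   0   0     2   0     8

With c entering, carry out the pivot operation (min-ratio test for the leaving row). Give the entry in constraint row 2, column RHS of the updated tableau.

Ratio test on column c — row 1: (47/3)/(1/3) = 47; row 2: 4/3 = 4/3; row 3: (4/3)/(2/3) = 2; row 4: 26/1 = 26. Minimum is 4/3 at row 2 (s2 leaves); pivot element 3.
Divide row 2 by 3; eliminate column c from the other rows.
In the new row 2, the RHS entry is the old entry divided by the pivot: 4/3 = 4/3.

4/3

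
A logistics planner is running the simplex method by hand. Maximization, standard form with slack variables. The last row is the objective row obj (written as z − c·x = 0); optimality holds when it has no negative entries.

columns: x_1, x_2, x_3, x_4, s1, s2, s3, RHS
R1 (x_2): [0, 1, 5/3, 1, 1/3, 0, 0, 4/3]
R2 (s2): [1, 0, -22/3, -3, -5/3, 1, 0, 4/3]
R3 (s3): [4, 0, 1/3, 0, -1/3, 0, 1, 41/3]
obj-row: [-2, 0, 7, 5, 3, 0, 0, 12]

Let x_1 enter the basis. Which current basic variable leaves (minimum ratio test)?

Column x_1 entries and ratios — x_2: 0 ≤ 0, skip; s2: (4/3)/1 = 4/3; s3: (41/3)/4 = 41/12.
Smallest ratio is 4/3 in the row of s2, so s2 leaves.

s2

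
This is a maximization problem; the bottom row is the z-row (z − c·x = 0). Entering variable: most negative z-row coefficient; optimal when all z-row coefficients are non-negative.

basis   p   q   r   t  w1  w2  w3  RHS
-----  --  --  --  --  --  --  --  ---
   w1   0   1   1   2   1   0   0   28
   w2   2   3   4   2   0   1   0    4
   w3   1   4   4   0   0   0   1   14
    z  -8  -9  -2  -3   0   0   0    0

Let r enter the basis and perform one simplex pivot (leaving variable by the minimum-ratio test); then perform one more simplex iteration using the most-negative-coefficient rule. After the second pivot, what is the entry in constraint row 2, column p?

2/3

Ratio test on column r — row 1: 28/1 = 28; row 2: 4/4 = 1; row 3: 14/4 = 7/2. Minimum is 1 at row 2 (w2 leaves); pivot element 4.
Divide row 2 by 4; eliminate column r from the other rows.
Second iteration: most negative z-row entry is -15/2 in column q, so q enters.
Ratio test on column q — row 1: 27/(1/4) = 108; row 2: 1/(3/4) = 4/3; row 3: 10/1 = 10. Minimum is 4/3 at row 2 (r leaves); pivot element 3/4.
Divide row 2 by 3/4; eliminate column q from the other rows.
After both pivots, the entry at constraint row 2, column p is 2/3.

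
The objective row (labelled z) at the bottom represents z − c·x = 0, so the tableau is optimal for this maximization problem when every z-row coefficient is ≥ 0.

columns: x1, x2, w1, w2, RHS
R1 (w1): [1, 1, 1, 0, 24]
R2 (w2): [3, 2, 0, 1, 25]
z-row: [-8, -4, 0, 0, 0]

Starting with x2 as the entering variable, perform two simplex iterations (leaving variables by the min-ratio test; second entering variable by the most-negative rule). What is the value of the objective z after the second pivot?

200/3

Ratio test on column x2 — row 1: 24/1 = 24; row 2: 25/2 = 25/2. Minimum is 25/2 at row 2 (w2 leaves); pivot element 2.
Pivot on row 2; the z-row RHS becomes 0 − (-4)·(25/2) = 50.
Next entering variable (most negative z-row entry -2): x1.
Ratio test on column x1 — row 1: entry -1/2 ≤ 0; row 2: (25/2)/(3/2) = 25/3. Minimum is 25/3 at row 2 (x2 leaves); pivot element 3/2.
After the second pivot the z-row RHS is 50 − (-2)·(25/3) = 200/3.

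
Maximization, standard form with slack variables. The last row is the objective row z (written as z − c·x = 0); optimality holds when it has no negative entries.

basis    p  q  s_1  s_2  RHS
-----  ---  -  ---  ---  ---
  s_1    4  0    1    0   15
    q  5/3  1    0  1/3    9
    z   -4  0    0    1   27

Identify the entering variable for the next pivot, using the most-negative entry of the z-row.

p

Negative z-row entries: p: -4.
The most negative is -4 in column p, so p enters.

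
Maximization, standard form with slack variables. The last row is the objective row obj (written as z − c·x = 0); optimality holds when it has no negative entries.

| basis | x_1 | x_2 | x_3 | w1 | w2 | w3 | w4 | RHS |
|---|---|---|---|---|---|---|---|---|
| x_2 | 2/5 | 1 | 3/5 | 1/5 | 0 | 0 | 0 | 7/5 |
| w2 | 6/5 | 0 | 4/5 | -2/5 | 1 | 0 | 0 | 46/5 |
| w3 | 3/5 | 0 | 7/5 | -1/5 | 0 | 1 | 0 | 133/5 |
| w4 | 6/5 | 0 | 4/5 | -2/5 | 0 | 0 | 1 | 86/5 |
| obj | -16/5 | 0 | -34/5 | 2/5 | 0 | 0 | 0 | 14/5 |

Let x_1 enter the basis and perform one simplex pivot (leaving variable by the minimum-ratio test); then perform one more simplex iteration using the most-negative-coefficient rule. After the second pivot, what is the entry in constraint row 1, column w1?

Ratio test on column x_1 — row 1: (7/5)/(2/5) = 7/2; row 2: (46/5)/(6/5) = 23/3; row 3: (133/5)/(3/5) = 133/3; row 4: (86/5)/(6/5) = 43/3. Minimum is 7/2 at row 1 (x_2 leaves); pivot element 2/5.
Divide row 1 by 2/5; eliminate column x_1 from the other rows.
Second iteration: most negative obj-row entry is -2 in column x_3, so x_3 enters.
Ratio test on column x_3 — row 1: (7/2)/(3/2) = 7/3; row 2: entry -1 ≤ 0; row 3: (49/2)/(1/2) = 49; row 4: entry -1 ≤ 0. Minimum is 7/3 at row 1 (x_1 leaves); pivot element 3/2.
Divide row 1 by 3/2; eliminate column x_3 from the other rows.
After both pivots, the entry at constraint row 1, column w1 is 1/3.

1/3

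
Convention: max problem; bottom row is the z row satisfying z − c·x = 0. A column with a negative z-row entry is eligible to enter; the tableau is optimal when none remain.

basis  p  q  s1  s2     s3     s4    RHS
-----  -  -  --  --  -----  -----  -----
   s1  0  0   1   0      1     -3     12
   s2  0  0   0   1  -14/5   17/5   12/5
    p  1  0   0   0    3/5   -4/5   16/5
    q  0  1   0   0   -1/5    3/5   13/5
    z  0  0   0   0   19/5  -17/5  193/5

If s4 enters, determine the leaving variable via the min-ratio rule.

Column s4 entries and ratios — s1: -3 ≤ 0, skip; s2: (12/5)/(17/5) = 12/17; p: -4/5 ≤ 0, skip; q: (13/5)/(3/5) = 13/3.
Smallest ratio is 12/17 in the row of s2, so s2 leaves.

s2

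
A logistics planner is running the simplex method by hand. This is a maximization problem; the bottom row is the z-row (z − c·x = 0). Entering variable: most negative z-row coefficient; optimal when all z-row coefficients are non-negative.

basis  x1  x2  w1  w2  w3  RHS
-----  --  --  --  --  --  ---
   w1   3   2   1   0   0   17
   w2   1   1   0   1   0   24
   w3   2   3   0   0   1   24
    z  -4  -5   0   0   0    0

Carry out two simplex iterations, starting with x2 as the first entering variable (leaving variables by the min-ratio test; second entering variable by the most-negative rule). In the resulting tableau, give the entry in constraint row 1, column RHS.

3/5

Ratio test on column x2 — row 1: 17/2 = 17/2; row 2: 24/1 = 24; row 3: 24/3 = 8. Minimum is 8 at row 3 (w3 leaves); pivot element 3.
Divide row 3 by 3; eliminate column x2 from the other rows.
Second iteration: most negative z-row entry is -2/3 in column x1, so x1 enters.
Ratio test on column x1 — row 1: 1/(5/3) = 3/5; row 2: 16/(1/3) = 48; row 3: 8/(2/3) = 12. Minimum is 3/5 at row 1 (w1 leaves); pivot element 5/3.
Divide row 1 by 5/3; eliminate column x1 from the other rows.
After both pivots, the entry at constraint row 1, column RHS is 3/5.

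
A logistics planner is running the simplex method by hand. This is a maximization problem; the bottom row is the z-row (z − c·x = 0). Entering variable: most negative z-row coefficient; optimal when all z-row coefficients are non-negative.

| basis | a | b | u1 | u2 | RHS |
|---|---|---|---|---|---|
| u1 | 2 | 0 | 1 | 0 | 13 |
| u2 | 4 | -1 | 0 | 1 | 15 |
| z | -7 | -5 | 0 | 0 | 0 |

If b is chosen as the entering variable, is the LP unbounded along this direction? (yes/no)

Every constraint-row entry in column b is ≤ 0, so increasing b is unbounded.

yes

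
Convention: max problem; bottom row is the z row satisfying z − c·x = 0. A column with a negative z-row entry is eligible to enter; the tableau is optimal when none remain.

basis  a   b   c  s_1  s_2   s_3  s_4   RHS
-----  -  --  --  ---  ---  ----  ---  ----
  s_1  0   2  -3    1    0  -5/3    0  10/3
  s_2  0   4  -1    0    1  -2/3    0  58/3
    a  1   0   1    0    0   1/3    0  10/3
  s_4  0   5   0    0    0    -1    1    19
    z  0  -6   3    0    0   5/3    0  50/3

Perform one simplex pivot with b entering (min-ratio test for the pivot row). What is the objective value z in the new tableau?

Ratio test on column b — row 1: (10/3)/2 = 5/3; row 2: (58/3)/4 = 29/6; row 3: entry 0 ≤ 0; row 4: 19/5 = 19/5. Minimum is 5/3 at row 1 (s_1 leaves); pivot element 2.
Pivot on row 1; the z-row RHS becomes 50/3 − (-6)·(5/3) = 80/3.

80/3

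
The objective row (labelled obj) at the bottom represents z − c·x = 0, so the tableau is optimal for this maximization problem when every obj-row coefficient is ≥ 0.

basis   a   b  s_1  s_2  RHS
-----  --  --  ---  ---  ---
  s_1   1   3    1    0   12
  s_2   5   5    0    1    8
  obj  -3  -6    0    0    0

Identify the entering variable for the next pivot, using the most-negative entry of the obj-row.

Negative obj-row entries: a: -3, b: -6.
The most negative is -6 in column b, so b enters.

b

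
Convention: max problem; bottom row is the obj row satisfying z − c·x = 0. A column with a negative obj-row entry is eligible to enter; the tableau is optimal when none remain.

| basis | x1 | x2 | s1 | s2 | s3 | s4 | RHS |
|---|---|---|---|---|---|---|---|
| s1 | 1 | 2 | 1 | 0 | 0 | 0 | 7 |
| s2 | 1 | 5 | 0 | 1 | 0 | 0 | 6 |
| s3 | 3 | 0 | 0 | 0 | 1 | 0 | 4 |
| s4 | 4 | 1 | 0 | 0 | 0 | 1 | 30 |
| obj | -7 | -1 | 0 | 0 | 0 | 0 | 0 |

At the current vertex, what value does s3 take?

s3 is basic (row 3); its value is the RHS of that row, 4.

4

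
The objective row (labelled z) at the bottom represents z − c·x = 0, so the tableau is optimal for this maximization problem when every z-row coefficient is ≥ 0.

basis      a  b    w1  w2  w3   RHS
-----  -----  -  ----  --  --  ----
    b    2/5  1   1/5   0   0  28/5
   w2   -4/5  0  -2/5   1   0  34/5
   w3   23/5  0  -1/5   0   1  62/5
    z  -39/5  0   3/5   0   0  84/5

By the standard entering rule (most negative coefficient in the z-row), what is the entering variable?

a

Negative z-row entries: a: -39/5.
The most negative is -39/5 in column a, so a enters.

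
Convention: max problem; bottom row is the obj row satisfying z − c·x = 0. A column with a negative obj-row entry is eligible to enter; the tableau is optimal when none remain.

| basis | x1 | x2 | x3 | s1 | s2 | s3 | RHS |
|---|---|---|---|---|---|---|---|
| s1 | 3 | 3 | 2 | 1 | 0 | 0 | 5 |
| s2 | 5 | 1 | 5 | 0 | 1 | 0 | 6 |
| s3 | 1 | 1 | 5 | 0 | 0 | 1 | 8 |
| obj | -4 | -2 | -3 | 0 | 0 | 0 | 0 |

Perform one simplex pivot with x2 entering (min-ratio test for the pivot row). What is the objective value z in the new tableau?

Ratio test on column x2 — row 1: 5/3 = 5/3; row 2: 6/1 = 6; row 3: 8/1 = 8. Minimum is 5/3 at row 1 (s1 leaves); pivot element 3.
Pivot on row 1; the obj-row RHS becomes 0 − (-2)·(5/3) = 10/3.

10/3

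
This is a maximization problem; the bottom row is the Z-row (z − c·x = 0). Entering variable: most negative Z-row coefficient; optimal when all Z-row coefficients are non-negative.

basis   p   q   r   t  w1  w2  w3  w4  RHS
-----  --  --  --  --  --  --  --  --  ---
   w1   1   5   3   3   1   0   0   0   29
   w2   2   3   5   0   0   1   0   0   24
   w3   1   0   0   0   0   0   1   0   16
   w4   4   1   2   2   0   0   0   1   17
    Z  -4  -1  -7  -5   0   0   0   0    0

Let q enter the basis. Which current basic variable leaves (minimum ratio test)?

w1

Column q entries and ratios — w1: 29/5 = 29/5; w2: 24/3 = 8; w3: 0 ≤ 0, skip; w4: 17/1 = 17.
Smallest ratio is 29/5 in the row of w1, so w1 leaves.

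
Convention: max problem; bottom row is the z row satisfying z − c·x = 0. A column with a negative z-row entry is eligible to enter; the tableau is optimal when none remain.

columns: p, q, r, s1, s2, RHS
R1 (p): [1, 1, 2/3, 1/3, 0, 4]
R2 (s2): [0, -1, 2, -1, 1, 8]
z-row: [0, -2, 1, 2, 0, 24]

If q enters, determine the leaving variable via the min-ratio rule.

p

Column q entries and ratios — p: 4/1 = 4; s2: -1 ≤ 0, skip.
Smallest ratio is 4 in the row of p, so p leaves.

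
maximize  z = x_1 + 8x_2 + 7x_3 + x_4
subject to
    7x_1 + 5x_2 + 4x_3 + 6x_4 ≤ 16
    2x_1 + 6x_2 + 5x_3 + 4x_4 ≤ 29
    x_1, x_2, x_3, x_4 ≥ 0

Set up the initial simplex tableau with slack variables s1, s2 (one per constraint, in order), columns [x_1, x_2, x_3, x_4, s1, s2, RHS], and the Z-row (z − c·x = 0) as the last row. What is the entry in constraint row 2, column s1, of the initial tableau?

Slack s1 belongs to constraint 1; its column is the unit vector e_1, so the entry in row 2 is 0.

0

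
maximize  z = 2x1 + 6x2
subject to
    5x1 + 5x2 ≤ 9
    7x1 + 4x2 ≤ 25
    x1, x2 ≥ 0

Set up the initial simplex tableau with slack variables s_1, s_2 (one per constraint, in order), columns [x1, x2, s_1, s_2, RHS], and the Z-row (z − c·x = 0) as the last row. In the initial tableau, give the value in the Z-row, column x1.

-2

The Z-row carries the negated objective coefficients: the x1 entry is -2.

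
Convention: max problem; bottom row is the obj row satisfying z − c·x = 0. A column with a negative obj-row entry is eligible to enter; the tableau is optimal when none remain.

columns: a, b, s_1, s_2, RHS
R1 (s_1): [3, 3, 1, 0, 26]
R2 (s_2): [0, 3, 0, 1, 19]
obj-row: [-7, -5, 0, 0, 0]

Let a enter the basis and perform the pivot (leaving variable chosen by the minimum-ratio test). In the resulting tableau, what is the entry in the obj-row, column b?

2

Ratio test on column a — row 1: 26/3 = 26/3; row 2: entry 0 ≤ 0. Minimum is 26/3 at row 1 (s_1 leaves); pivot element 3.
Divide row 1 by 3; eliminate column a from the other rows.
obj-row update in column b: -5 − (-7)·1 = 2.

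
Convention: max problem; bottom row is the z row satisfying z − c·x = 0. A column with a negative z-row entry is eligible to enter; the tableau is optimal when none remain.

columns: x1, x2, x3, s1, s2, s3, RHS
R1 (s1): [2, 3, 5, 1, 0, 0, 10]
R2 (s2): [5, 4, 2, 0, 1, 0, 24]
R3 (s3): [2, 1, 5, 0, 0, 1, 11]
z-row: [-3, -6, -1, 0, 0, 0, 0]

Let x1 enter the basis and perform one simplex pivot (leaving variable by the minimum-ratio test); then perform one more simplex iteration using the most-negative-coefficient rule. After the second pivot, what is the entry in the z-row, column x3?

11

Ratio test on column x1 — row 1: 10/2 = 5; row 2: 24/5 = 24/5; row 3: 11/2 = 11/2. Minimum is 24/5 at row 2 (s2 leaves); pivot element 5.
Divide row 2 by 5; eliminate column x1 from the other rows.
Second iteration: most negative z-row entry is -18/5 in column x2, so x2 enters.
Ratio test on column x2 — row 1: (2/5)/(7/5) = 2/7; row 2: (24/5)/(4/5) = 6; row 3: entry -3/5 ≤ 0. Minimum is 2/7 at row 1 (s1 leaves); pivot element 7/5.
Divide row 1 by 7/5; eliminate column x2 from the other rows.
After both pivots, the entry at the z-row, column x3 is 11.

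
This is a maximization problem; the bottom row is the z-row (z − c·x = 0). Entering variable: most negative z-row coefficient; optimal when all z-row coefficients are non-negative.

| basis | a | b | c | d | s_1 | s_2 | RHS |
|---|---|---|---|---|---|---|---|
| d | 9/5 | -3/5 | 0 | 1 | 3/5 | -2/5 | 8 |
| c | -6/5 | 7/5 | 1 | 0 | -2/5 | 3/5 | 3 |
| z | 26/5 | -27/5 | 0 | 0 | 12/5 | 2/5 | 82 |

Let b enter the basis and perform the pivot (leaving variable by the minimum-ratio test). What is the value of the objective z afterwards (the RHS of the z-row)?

655/7

Ratio test on column b — row 1: entry -3/5 ≤ 0; row 2: 3/(7/5) = 15/7. Minimum is 15/7 at row 2 (c leaves); pivot element 7/5.
Pivot on row 2; the z-row RHS becomes 82 − (-27/5)·(15/7) = 655/7.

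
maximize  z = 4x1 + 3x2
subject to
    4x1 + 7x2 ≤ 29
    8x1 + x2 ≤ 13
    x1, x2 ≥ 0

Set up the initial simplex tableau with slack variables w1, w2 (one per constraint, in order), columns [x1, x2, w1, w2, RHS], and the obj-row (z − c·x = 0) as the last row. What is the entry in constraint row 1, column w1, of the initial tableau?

Slack w1 belongs to constraint 1; its column is the unit vector e_1, so the entry in row 1 is 1.

1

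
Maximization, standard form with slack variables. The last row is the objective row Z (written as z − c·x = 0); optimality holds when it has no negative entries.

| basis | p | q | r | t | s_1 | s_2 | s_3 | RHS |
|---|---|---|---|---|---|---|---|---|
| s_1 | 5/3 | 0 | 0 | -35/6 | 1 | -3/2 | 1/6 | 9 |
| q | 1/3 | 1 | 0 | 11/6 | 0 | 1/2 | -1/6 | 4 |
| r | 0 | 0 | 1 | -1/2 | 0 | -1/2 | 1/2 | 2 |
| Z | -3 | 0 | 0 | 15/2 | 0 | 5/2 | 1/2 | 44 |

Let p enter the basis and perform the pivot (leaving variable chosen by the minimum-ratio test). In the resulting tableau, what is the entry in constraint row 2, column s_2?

4/5

Ratio test on column p — row 1: 9/(5/3) = 27/5; row 2: 4/(1/3) = 12; row 3: entry 0 ≤ 0. Minimum is 27/5 at row 1 (s_1 leaves); pivot element 5/3.
Divide row 1 by 5/3; eliminate column p from the other rows.
Row 2 update in column s_2: 1/2 − (1/3)·(-9/10) = 4/5.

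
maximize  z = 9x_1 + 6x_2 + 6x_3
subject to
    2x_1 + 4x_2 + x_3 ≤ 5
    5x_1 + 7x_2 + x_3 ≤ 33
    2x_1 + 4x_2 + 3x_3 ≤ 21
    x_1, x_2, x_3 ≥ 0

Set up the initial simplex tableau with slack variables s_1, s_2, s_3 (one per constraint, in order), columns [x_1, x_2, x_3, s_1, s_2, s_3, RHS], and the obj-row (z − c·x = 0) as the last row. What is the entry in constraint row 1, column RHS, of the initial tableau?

The RHS of constraint 1 is b_1 = 5.

5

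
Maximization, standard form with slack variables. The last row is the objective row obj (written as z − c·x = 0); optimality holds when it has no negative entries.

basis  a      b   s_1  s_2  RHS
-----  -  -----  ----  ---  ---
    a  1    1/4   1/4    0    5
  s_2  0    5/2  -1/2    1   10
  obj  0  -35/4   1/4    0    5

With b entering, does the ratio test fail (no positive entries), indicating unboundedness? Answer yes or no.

Column b has positive entries in row(s) 1, 2, so the ratio test bounds it — not unbounded.

no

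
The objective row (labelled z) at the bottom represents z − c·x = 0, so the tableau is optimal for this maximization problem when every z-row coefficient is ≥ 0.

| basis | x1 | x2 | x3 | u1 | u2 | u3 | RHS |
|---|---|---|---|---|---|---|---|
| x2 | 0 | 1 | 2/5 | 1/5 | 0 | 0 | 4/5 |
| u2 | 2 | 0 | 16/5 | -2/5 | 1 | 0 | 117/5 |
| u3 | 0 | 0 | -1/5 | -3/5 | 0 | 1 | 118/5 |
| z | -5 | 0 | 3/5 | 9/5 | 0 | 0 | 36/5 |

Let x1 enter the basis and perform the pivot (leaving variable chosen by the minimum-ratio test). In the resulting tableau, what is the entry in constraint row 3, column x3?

Ratio test on column x1 — row 1: entry 0 ≤ 0; row 2: (117/5)/2 = 117/10; row 3: entry 0 ≤ 0. Minimum is 117/10 at row 2 (u2 leaves); pivot element 2.
Divide row 2 by 2; eliminate column x1 from the other rows.
Row 3 update in column x3: -1/5 − 0·(8/5) = -1/5.

-1/5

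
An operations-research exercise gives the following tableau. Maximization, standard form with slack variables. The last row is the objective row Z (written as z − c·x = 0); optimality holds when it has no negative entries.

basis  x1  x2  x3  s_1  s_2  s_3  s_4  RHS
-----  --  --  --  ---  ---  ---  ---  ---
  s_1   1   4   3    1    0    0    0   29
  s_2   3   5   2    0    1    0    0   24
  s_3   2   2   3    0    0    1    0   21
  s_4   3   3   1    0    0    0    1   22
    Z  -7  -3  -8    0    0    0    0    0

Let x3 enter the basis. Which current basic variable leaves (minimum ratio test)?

Column x3 entries and ratios — s_1: 29/3 = 29/3; s_2: 24/2 = 12; s_3: 21/3 = 7; s_4: 22/1 = 22.
Smallest ratio is 7 in the row of s_3, so s_3 leaves.

s_3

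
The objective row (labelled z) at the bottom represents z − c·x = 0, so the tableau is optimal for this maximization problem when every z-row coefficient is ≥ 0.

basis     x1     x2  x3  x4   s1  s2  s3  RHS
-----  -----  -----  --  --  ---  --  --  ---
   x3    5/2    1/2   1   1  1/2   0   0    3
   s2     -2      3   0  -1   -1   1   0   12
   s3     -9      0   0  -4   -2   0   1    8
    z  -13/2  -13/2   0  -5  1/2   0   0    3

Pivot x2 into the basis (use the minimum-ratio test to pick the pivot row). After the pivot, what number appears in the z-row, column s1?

Ratio test on column x2 — row 1: 3/(1/2) = 6; row 2: 12/3 = 4; row 3: entry 0 ≤ 0. Minimum is 4 at row 2 (s2 leaves); pivot element 3.
Divide row 2 by 3; eliminate column x2 from the other rows.
z-row update in column s1: 1/2 − (-13/2)·(-1/3) = -5/3.

-5/3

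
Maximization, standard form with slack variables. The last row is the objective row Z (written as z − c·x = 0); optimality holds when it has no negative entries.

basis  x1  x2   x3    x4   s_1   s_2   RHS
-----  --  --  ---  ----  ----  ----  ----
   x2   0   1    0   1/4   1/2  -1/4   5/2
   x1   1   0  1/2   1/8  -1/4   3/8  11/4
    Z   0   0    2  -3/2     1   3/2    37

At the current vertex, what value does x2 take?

5/2

x2 is basic (row 1); its value is the RHS of that row, 5/2.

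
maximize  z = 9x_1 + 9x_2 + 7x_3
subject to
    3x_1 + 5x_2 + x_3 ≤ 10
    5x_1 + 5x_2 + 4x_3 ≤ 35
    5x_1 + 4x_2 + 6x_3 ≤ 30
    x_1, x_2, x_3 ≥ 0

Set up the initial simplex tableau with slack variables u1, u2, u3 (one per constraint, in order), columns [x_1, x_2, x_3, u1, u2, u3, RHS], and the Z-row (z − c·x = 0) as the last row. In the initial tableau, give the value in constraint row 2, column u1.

Slack u1 belongs to constraint 1; its column is the unit vector e_1, so the entry in row 2 is 0.

0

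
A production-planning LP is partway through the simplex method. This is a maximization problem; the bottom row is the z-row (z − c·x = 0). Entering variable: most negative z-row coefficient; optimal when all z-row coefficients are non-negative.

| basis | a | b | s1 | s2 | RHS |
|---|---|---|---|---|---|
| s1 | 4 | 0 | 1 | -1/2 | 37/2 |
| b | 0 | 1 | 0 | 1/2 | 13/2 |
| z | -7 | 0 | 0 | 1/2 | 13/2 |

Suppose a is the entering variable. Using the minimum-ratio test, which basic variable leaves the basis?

Column a entries and ratios — s1: (37/2)/4 = 37/8; b: 0 ≤ 0, skip.
Smallest ratio is 37/8 in the row of s1, so s1 leaves.

s1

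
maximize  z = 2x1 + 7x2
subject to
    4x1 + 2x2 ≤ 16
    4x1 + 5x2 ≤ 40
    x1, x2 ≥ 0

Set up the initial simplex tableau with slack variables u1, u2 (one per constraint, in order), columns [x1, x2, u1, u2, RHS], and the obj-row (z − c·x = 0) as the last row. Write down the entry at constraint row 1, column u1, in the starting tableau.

1

Slack u1 belongs to constraint 1; its column is the unit vector e_1, so the entry in row 1 is 1.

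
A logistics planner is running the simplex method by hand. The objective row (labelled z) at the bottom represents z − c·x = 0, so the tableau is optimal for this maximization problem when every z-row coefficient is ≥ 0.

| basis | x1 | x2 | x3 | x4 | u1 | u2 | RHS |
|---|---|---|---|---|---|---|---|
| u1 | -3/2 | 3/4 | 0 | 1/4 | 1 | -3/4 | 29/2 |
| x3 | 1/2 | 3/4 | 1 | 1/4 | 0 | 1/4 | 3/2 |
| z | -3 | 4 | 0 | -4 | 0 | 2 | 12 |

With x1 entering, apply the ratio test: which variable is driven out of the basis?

x3

Column x1 entries and ratios — u1: -3/2 ≤ 0, skip; x3: (3/2)/(1/2) = 3.
Smallest ratio is 3 in the row of x3, so x3 leaves.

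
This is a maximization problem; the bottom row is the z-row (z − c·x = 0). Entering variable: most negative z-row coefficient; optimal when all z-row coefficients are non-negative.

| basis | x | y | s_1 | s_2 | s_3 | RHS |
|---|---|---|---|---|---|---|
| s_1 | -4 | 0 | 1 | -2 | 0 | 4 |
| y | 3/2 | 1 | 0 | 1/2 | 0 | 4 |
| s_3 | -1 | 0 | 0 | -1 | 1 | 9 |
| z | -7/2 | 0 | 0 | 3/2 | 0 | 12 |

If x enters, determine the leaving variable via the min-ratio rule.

Column x entries and ratios — s_1: -4 ≤ 0, skip; y: 4/(3/2) = 8/3; s_3: -1 ≤ 0, skip.
Smallest ratio is 8/3 in the row of y, so y leaves.

y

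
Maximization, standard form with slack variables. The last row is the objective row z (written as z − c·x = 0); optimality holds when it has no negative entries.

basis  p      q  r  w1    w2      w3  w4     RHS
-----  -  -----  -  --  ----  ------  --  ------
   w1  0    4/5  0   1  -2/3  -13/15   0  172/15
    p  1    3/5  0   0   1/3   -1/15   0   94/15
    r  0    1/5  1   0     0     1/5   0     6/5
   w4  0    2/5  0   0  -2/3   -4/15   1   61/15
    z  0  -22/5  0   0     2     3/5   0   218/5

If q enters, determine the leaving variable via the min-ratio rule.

r

Column q entries and ratios — w1: (172/15)/(4/5) = 43/3; p: (94/15)/(3/5) = 94/9; r: (6/5)/(1/5) = 6; w4: (61/15)/(2/5) = 61/6.
Smallest ratio is 6 in the row of r, so r leaves.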